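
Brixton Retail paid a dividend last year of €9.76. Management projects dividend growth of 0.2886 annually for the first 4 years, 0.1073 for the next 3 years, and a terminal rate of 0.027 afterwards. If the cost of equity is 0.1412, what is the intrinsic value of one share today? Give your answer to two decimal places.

€228.55

Three-stage DDM. Project D₁…D_7; terminal Gordon value at t=7 with g = 0.027; discount at r = 0.1412.
D_1 = 12.5767
D_2 = 16.2064
D_3 = 20.8835
D_4 = 26.9105
D_5 = 29.7980
D_6 = 32.9954
D_7 = 36.5358
TV_7 = 37.5222/(0.1412−0.027) = 328.5660
P₀ = Σ Dₜ/(1+r)ᵗ + TV_7/(1+r)^7 = 228.5527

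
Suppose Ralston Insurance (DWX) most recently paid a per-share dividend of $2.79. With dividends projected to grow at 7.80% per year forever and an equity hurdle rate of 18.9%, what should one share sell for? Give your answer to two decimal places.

$27.10

Gordon growth model: P₀ = D₁/(r − g). D₁ = 2.79 × (1 + 0.078) = 3.0076.
P₀ = 3.0076 / (0.189 − 0.078) = 3.0076 / 0.111 = 27.0957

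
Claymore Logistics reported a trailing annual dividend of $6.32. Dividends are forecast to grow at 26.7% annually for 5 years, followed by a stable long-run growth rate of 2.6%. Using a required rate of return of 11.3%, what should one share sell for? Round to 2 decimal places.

$189.88

Two-stage DDM. Project D₁…D_5 at 0.267, terminal growth 0.026, discount at r = 0.113.
D_1 = 8.0074
D_2 = 10.1454
D_3 = 12.8543
D_4 = 16.2863
D_5 = 20.6348
Terminal value at t=5: TV = D_6/(r−g) = 21.1713/(0.113−0.026) = 243.3483
P₀ = 8.0074/(1+0.113)^1 + 10.1454/(1+0.113)^2 + 12.8543/(1+0.113)^3 + 16.2863/(1+0.113)^4 + 20.6348/(1+0.113)^5 + 243.3483/(1+0.113)^5 = 189.8817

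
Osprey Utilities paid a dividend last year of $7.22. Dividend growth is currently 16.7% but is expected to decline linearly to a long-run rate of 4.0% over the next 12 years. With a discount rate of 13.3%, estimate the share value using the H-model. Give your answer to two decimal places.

H-model: P₀ = D₀[(1+g_L) + H(g_S−g_L)]/(r−g_L), with H = 12/2 = 6.
P₀ = 7.22 × [(1+0.04) + 6×(0.167−0.04)] / (0.133−0.04)
   = 7.22 × 1.8020 / 0.093 = 139.8972

$139.90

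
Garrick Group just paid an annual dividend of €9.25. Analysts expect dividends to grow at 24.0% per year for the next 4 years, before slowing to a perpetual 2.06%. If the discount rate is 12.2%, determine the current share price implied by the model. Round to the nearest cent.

€186.70

Two-stage DDM. Project D₁…D_4 at 0.24, terminal growth 0.0206, discount at r = 0.122.
D_1 = 11.4700
D_2 = 14.2228
D_3 = 17.6363
D_4 = 21.8690
Terminal value at t=4: TV = D_5/(r−g) = 22.3195/(0.122−0.0206) = 220.1132
P₀ = 11.4700/(1+0.122)^1 + 14.2228/(1+0.122)^2 + 17.6363/(1+0.122)^3 + 21.8690/(1+0.122)^4 + 220.1132/(1+0.122)^4 = 186.6974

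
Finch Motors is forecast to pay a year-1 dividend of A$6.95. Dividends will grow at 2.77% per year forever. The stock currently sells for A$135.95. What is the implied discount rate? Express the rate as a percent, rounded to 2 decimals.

7.88%

Rearranging the constant-growth DDM: r = D₁/P₀ + g.
r = 6.9500 / 135.95 + 0.0277 = 0.05112 + 0.0277 = 0.07882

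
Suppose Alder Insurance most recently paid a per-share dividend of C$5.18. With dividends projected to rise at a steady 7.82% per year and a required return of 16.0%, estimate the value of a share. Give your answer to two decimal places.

Gordon growth model: P₀ = D₁/(r − g). D₁ = 5.18 × (1 + 0.0782) = 5.5851.
P₀ = 5.5851 / (0.16 − 0.0782) = 5.5851 / 0.0818 = 68.2772

C$68.28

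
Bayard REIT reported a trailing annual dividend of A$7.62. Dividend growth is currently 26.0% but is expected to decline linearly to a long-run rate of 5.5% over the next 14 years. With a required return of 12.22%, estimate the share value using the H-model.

A$282.35

H-model: P₀ = D₀[(1+g_L) + H(g_S−g_L)]/(r−g_L), with H = 14/2 = 7.
P₀ = 7.62 × [(1+0.055) + 7×(0.26−0.055)] / (0.1222−0.055)
   = 7.62 × 2.4900 / 0.0672 = 282.3482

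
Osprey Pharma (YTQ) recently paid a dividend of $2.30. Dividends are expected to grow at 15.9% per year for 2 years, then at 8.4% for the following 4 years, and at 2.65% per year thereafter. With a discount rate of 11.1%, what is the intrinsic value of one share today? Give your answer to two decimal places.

$41.88

Three-stage DDM. Project D₁…D_6; terminal Gordon value at t=6 with g = 0.0265; discount at r = 0.111.
D_1 = 2.6657
D_2 = 3.0895
D_3 = 3.3491
D_4 = 3.6304
D_5 = 3.9353
D_6 = 4.2659
TV_6 = 4.3790/(0.111−0.0265) = 51.8220
P₀ = Σ Dₜ/(1+r)ᵗ + TV_6/(1+r)^6 = 41.8777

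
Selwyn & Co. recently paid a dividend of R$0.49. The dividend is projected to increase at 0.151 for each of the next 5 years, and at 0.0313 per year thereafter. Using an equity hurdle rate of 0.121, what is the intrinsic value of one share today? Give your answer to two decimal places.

Two-stage DDM. Project D₁…D_5 at 0.151, terminal growth 0.0313, discount at r = 0.121.
D_1 = 0.5640
D_2 = 0.6492
D_3 = 0.7472
D_4 = 0.8600
D_5 = 0.9899
Terminal value at t=5: TV = D_6/(r−g) = 1.0208/(0.121−0.0313) = 11.3806
P₀ = 0.5640/(1+0.121)^1 + 0.6492/(1+0.121)^2 + 0.7472/(1+0.121)^3 + 0.8600/(1+0.121)^4 + 0.9899/(1+0.121)^5 + 11.3806/(1+0.121)^5 = 9.0828

R$9.08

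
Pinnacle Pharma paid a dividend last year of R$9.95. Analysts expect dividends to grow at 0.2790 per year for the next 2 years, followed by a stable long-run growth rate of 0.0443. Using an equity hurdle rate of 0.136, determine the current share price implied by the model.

Two-stage DDM. Project D₁…D_2 at 0.279, terminal growth 0.0443, discount at r = 0.136.
D_1 = 12.7260
D_2 = 16.2766
Terminal value at t=2: TV = D_3/(r−g) = 16.9977/(0.136−0.0443) = 185.3617
P₀ = 12.7260/(1+0.136)^1 + 16.2766/(1+0.136)^2 + 185.3617/(1+0.136)^2 = 167.4512

R$167.45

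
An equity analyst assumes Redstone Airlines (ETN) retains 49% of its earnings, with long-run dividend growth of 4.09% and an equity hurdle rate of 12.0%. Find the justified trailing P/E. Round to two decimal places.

Payout ratio b = 1 − 0.49 = 0.51.
Justified trailing P/E = b(1+g)/(r−g) = 0.51×(1+0.0409)/(0.12−0.0409) = 6.7112

6.71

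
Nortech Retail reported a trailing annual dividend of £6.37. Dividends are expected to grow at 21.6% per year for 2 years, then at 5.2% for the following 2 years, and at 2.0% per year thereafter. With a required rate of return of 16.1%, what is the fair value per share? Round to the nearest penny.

£67.23

Three-stage DDM. Project D₁…D_4; terminal Gordon value at t=4 with g = 0.02; discount at r = 0.161.
D_1 = 7.7459
D_2 = 9.4190
D_3 = 9.9088
D_4 = 10.4241
TV_4 = 10.6326/(0.161−0.02) = 75.4083
P₀ = Σ Dₜ/(1+r)ᵗ + TV_4/(1+r)^4 = 67.2327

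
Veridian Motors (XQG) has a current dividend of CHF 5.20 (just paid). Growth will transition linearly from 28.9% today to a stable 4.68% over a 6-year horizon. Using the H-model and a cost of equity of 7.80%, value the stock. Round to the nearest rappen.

H-model: P₀ = D₀[(1+g_L) + H(g_S−g_L)]/(r−g_L), with H = 6/2 = 3.
P₀ = 5.20 × [(1+0.0468) + 3×(0.289−0.0468)] / (0.078−0.0468)
   = 5.20 × 1.7734 / 0.0312 = 295.5667

CHF 295.57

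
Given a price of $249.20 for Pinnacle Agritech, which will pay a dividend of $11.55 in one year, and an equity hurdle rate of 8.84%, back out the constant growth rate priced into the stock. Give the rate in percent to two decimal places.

From P₀ = D₁/(r − g), the implied growth is g = r − D₁/P₀.
g = 0.0884 − 11.55/249.20 = 0.0884 − 0.04635 = 0.04205

4.21%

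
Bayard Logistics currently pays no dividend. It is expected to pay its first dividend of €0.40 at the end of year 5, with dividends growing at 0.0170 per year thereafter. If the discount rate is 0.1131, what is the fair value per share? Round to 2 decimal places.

Deferred-dividend DDM. At t=4 the remaining stream is a growing perpetuity with first payment D_5 = 0.40.
V_4 = D_5/(r−g) = 0.40/(0.1131−0.017) = 4.1623
P₀ = V_4/(1+r)^4 = 4.1623/(1+0.1131)^4 = 2.7114

€2.71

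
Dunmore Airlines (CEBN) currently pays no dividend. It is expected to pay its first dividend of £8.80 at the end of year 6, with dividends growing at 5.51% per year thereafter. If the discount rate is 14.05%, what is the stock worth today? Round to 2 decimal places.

£53.40

Deferred-dividend DDM. At t=5 the remaining stream is a growing perpetuity with first payment D_6 = 8.80.
V_5 = D_6/(r−g) = 8.80/(0.1405−0.0551) = 103.0445
P₀ = V_5/(1+r)^5 = 103.0445/(1+0.1405)^5 = 53.4009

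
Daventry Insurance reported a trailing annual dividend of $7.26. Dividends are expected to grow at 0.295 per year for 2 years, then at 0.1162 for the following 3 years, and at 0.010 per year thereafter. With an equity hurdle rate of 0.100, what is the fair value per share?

Three-stage DDM. Project D₁…D_5; terminal Gordon value at t=5 with g = 0.01; discount at r = 0.1.
D_1 = 9.4017
D_2 = 12.1752
D_3 = 13.5900
D_4 = 15.1691
D_5 = 16.9318
TV_5 = 17.1011/(0.1−0.01) = 190.0120
P₀ = Σ Dₜ/(1+r)ᵗ + TV_5/(1+r)^5 = 167.6760

$167.68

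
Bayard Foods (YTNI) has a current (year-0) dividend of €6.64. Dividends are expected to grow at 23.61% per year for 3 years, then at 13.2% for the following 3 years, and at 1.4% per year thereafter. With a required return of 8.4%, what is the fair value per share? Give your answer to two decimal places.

€220.70

Three-stage DDM. Project D₁…D_6; terminal Gordon value at t=6 with g = 0.014; discount at r = 0.084.
D_1 = 8.2077
D_2 = 10.1455
D_3 = 12.5409
D_4 = 14.1963
D_5 = 16.0702
D_6 = 18.1915
TV_6 = 18.4462/(0.084−0.014) = 263.5167
P₀ = Σ Dₜ/(1+r)ᵗ + TV_6/(1+r)^6 = 220.6993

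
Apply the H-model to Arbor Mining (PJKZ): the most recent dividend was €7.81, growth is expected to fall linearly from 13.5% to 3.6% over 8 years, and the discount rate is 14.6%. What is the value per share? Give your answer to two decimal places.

H-model: P₀ = D₀[(1+g_L) + H(g_S−g_L)]/(r−g_L), with H = 8/2 = 4.
P₀ = 7.81 × [(1+0.036) + 4×(0.135−0.036)] / (0.146−0.036)
   = 7.81 × 1.4320 / 0.11 = 101.6720

€101.67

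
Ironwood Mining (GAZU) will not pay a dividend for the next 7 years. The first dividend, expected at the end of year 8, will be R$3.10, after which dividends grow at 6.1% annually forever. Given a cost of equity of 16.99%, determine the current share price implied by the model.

Deferred-dividend DDM. At t=7 the remaining stream is a growing perpetuity with first payment D_8 = 3.10.
V_7 = D_8/(r−g) = 3.10/(0.1699−0.061) = 28.4665
P₀ = V_7/(1+r)^7 = 28.4665/(1+0.1699)^7 = 9.4906

R$9.49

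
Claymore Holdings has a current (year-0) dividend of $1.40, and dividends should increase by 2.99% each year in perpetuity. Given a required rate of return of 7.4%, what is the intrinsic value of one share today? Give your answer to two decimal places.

$32.70

Gordon growth model: P₀ = D₁/(r − g). D₁ = 1.40 × (1 + 0.0299) = 1.4419.
P₀ = 1.4419 / (0.074 − 0.0299) = 1.4419 / 0.0441 = 32.6952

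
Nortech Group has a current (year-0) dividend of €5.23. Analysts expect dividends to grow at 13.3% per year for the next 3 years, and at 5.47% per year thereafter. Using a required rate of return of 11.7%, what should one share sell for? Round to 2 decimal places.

€108.54

Two-stage DDM. Project D₁…D_3 at 0.133, terminal growth 0.0547, discount at r = 0.117.
D_1 = 5.9256
D_2 = 6.7137
D_3 = 7.6066
Terminal value at t=3: TV = D_4/(r−g) = 8.0227/(0.117−0.0547) = 128.7752
P₀ = 5.9256/(1+0.117)^1 + 6.7137/(1+0.117)^2 + 7.6066/(1+0.117)^3 + 128.7752/(1+0.117)^3 = 108.5440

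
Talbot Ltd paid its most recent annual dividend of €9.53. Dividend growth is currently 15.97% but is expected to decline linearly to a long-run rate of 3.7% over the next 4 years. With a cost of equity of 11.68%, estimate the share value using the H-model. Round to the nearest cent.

€153.15

H-model: P₀ = D₀[(1+g_L) + H(g_S−g_L)]/(r−g_L), with H = 4/2 = 2.
P₀ = 9.53 × [(1+0.037) + 2×(0.1597−0.037)] / (0.1168−0.037)
   = 9.53 × 1.2824 / 0.0798 = 153.1488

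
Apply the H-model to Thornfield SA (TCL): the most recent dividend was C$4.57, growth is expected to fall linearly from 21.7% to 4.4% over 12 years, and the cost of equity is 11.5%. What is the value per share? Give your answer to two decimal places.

C$134.01

H-model: P₀ = D₀[(1+g_L) + H(g_S−g_L)]/(r−g_L), with H = 12/2 = 6.
P₀ = 4.57 × [(1+0.044) + 6×(0.217−0.044)] / (0.115−0.044)
   = 4.57 × 2.0820 / 0.071 = 134.0104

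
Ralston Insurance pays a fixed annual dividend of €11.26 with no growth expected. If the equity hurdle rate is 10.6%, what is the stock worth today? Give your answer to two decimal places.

Zero-growth DDM (perpetuity): P₀ = D/r = 11.26 / 0.106 = 106.2264

€106.23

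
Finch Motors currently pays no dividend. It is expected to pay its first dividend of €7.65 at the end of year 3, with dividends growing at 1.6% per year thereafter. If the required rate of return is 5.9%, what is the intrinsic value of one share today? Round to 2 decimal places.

Deferred-dividend DDM. At t=2 the remaining stream is a growing perpetuity with first payment D_3 = 7.65.
V_2 = D_3/(r−g) = 7.65/(0.059−0.016) = 177.9070
P₀ = V_2/(1+r)^2 = 177.9070/(1+0.059)^2 = 158.6357

€158.64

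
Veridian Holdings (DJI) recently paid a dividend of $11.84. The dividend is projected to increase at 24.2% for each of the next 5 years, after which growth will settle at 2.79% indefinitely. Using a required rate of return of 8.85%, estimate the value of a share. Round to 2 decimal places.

Two-stage DDM. Project D₁…D_5 at 0.242, terminal growth 0.0279, discount at r = 0.0885.
D_1 = 14.7053
D_2 = 18.2640
D_3 = 22.6838
D_4 = 28.1733
D_5 = 34.9913
Terminal value at t=5: TV = D_6/(r−g) = 35.9675/(0.0885−0.0279) = 593.5235
P₀ = 14.7053/(1+0.0885)^1 + 18.2640/(1+0.0885)^2 + 22.6838/(1+0.0885)^3 + 28.1733/(1+0.0885)^4 + 34.9913/(1+0.0885)^5 + 593.5235/(1+0.0885)^5 = 477.8959

$477.90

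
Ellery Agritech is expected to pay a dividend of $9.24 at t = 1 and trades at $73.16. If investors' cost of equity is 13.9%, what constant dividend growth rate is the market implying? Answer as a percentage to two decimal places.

1.27%

From P₀ = D₁/(r − g), the implied growth is g = r − D₁/P₀.
g = 0.139 − 9.24/73.16 = 0.139 − 0.12630 = 0.01270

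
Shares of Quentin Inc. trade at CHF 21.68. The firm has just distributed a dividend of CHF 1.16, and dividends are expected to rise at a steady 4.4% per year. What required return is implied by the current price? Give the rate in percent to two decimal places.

9.99%

Rearranging the constant-growth DDM: r = D₁/P₀ + g.
D₁ = 1.16 × (1 + 0.044) = 1.2110.
r = 1.2110 / 21.68 + 0.044 = 0.05586 + 0.044 = 0.09986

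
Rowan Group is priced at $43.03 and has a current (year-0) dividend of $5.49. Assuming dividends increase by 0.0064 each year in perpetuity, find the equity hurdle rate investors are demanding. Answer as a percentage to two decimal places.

Rearranging the constant-growth DDM: r = D₁/P₀ + g.
D₁ = 5.49 × (1 + 0.0064) = 5.5251.
r = 5.5251 / 43.03 + 0.0064 = 0.12840 + 0.0064 = 0.13480

13.48%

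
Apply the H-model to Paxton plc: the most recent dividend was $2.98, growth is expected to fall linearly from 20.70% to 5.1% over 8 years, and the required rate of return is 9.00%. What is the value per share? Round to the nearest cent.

$127.99

H-model: P₀ = D₀[(1+g_L) + H(g_S−g_L)]/(r−g_L), with H = 8/2 = 4.
P₀ = 2.98 × [(1+0.051) + 4×(0.207−0.051)] / (0.09−0.051)
   = 2.98 × 1.6750 / 0.039 = 127.9872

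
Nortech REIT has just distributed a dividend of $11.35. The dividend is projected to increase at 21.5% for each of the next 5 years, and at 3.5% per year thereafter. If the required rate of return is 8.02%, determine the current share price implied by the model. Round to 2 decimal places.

$549.78

Two-stage DDM. Project D₁…D_5 at 0.215, terminal growth 0.035, discount at r = 0.0802.
D_1 = 13.7903
D_2 = 16.7552
D_3 = 20.3575
D_4 = 24.7344
D_5 = 30.0523
Terminal value at t=5: TV = D_6/(r−g) = 31.1041/(0.0802−0.035) = 688.1437
P₀ = 13.7903/(1+0.0802)^1 + 16.7552/(1+0.0802)^2 + 20.3575/(1+0.0802)^3 + 24.7344/(1+0.0802)^4 + 30.0523/(1+0.0802)^5 + 688.1437/(1+0.0802)^5 = 549.7842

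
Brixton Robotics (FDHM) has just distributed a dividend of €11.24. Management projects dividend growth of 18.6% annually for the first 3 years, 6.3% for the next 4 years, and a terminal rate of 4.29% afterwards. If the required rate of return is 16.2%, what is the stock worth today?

Three-stage DDM. Project D₁…D_7; terminal Gordon value at t=7 with g = 0.0429; discount at r = 0.162.
D_1 = 13.3306
D_2 = 15.8101
D_3 = 18.7508
D_4 = 19.9321
D_5 = 21.1879
D_6 = 22.5227
D_7 = 23.9416
TV_7 = 24.9687/(0.162−0.0429) = 209.6449
P₀ = Σ Dₜ/(1+r)ᵗ + TV_7/(1+r)^7 = 146.8746

€146.87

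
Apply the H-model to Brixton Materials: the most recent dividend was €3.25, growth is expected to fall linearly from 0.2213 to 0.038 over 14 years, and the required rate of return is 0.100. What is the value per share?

€121.67

H-model: P₀ = D₀[(1+g_L) + H(g_S−g_L)]/(r−g_L), with H = 14/2 = 7.
P₀ = 3.25 × [(1+0.038) + 7×(0.2213−0.038)] / (0.1−0.038)
   = 3.25 × 2.3211 / 0.062 = 121.6706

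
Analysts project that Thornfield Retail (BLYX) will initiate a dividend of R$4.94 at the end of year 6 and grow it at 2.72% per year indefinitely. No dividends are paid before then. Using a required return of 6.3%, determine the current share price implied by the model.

R$101.67

Deferred-dividend DDM. At t=5 the remaining stream is a growing perpetuity with first payment D_6 = 4.94.
V_5 = D_6/(r−g) = 4.94/(0.063−0.0272) = 137.9888
P₀ = V_5/(1+r)^5 = 137.9888/(1+0.063)^5 = 101.6664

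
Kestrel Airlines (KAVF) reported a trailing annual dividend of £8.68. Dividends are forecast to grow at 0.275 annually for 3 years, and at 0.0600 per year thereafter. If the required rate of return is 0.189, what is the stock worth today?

£117.94

Two-stage DDM. Project D₁…D_3 at 0.275, terminal growth 0.06, discount at r = 0.189.
D_1 = 11.0670
D_2 = 14.1104
D_3 = 17.9908
Terminal value at t=3: TV = D_4/(r−g) = 19.0702/(0.189−0.06) = 147.8313
P₀ = 11.0670/(1+0.189)^1 + 14.1104/(1+0.189)^2 + 17.9908/(1+0.189)^3 + 147.8313/(1+0.189)^3 = 117.9388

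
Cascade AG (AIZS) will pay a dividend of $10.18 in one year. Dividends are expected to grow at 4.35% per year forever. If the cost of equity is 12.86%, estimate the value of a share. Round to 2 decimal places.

$119.62

Gordon growth model: P₀ = D₁/(r − g), with D₁ = 10.18 given directly.
P₀ = 10.1800 / (0.1286 − 0.0435) = 10.1800 / 0.0851 = 119.6240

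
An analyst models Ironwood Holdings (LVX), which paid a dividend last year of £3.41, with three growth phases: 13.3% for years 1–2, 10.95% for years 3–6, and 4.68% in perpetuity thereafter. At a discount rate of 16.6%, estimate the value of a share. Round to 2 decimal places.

£41.11

Three-stage DDM. Project D₁…D_6; terminal Gordon value at t=6 with g = 0.0468; discount at r = 0.166.
D_1 = 3.8635
D_2 = 4.3774
D_3 = 4.8567
D_4 = 5.3885
D_5 = 5.9786
D_6 = 6.6332
TV_6 = 6.9436/(0.166−0.0468) = 58.2520
P₀ = Σ Dₜ/(1+r)ᵗ + TV_6/(1+r)^6 = 41.1060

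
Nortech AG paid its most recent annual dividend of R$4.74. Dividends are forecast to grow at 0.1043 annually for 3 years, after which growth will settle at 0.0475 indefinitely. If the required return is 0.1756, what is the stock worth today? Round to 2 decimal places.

R$44.69

Two-stage DDM. Project D₁…D_3 at 0.1043, terminal growth 0.0475, discount at r = 0.1756.
D_1 = 5.2344
D_2 = 5.7803
D_3 = 6.3832
Terminal value at t=3: TV = D_4/(r−g) = 6.6864/(0.1756−0.0475) = 52.1969
P₀ = 5.2344/(1+0.1756)^1 + 5.7803/(1+0.1756)^2 + 6.3832/(1+0.1756)^3 + 52.1969/(1+0.1756)^3 = 44.6905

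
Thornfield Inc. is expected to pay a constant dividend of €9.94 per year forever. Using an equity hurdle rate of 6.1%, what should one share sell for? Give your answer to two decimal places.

€162.95

Zero-growth DDM (perpetuity): P₀ = D/r = 9.94 / 0.061 = 162.9508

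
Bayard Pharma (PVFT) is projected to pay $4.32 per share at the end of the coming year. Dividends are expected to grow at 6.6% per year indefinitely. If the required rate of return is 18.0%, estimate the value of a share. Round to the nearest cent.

$37.89

Gordon growth model: P₀ = D₁/(r − g), with D₁ = 4.32 given directly.
P₀ = 4.3200 / (0.18 − 0.066) = 4.3200 / 0.114 = 37.8947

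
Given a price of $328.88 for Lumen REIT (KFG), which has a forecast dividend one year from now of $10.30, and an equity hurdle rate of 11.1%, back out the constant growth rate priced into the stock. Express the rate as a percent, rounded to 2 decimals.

7.97%

From P₀ = D₁/(r − g), the implied growth is g = r − D₁/P₀.
g = 0.111 − 10.30/328.88 = 0.111 − 0.03132 = 0.07968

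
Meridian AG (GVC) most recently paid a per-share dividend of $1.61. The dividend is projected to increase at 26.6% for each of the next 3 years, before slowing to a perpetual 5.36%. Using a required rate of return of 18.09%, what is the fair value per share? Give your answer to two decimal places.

Two-stage DDM. Project D₁…D_3 at 0.266, terminal growth 0.0536, discount at r = 0.1809.
D_1 = 2.0383
D_2 = 2.5804
D_3 = 3.2668
Terminal value at t=3: TV = D_4/(r−g) = 3.4419/(0.1809−0.0536) = 27.0380
P₀ = 2.0383/(1+0.1809)^1 + 2.5804/(1+0.1809)^2 + 3.2668/(1+0.1809)^3 + 27.0380/(1+0.1809)^3 = 21.9787

$21.98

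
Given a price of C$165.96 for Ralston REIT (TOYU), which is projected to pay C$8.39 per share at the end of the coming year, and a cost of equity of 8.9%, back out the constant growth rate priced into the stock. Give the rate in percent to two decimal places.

3.84%

From P₀ = D₁/(r − g), the implied growth is g = r − D₁/P₀.
g = 0.089 − 8.39/165.96 = 0.089 − 0.05055 = 0.03845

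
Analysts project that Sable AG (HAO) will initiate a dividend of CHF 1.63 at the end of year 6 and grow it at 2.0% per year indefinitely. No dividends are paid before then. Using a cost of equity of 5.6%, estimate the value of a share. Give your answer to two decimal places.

CHF 34.48

Deferred-dividend DDM. At t=5 the remaining stream is a growing perpetuity with first payment D_6 = 1.63.
V_5 = D_6/(r−g) = 1.63/(0.056−0.02) = 45.2778
P₀ = V_5/(1+r)^5 = 45.2778/(1+0.056)^5 = 34.4799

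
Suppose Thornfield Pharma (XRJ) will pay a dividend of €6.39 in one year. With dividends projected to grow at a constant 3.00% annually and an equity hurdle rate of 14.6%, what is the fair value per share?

Gordon growth model: P₀ = D₁/(r − g), with D₁ = 6.39 given directly.
P₀ = 6.3900 / (0.146 − 0.03) = 6.3900 / 0.116 = 55.0862

€55.09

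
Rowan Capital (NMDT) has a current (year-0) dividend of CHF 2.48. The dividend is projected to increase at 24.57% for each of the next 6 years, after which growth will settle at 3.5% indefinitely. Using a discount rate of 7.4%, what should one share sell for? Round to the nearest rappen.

Two-stage DDM. Project D₁…D_6 at 0.2457, terminal growth 0.035, discount at r = 0.074.
D_1 = 3.0893
D_2 = 3.8484
D_3 = 4.7939
D_4 = 5.9718
D_5 = 7.4391
D_6 = 9.2669
Terminal value at t=6: TV = D_7/(r−g) = 9.5912/(0.074−0.035) = 245.9281
P₀ = 3.0893/(1+0.074)^1 + 3.8484/(1+0.074)^2 + 4.7939/(1+0.074)^3 + 5.9718/(1+0.074)^4 + 7.4391/(1+0.074)^5 + 9.2669/(1+0.074)^6 + 245.9281/(1+0.074)^6 = 186.0593

CHF 186.06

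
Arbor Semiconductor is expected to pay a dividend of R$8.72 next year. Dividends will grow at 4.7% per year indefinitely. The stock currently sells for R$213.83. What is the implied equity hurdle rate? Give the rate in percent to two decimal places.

8.78%

Rearranging the constant-growth DDM: r = D₁/P₀ + g.
r = 8.7200 / 213.83 + 0.047 = 0.04078 + 0.047 = 0.08778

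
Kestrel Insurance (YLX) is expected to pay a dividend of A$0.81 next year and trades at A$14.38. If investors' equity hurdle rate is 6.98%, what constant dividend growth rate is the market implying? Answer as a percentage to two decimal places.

From P₀ = D₁/(r − g), the implied growth is g = r − D₁/P₀.
g = 0.0698 − 0.81/14.38 = 0.0698 − 0.05633 = 0.01347

1.35%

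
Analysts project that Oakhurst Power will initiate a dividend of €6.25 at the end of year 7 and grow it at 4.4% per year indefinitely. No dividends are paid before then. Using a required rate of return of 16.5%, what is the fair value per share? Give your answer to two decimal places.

Deferred-dividend DDM. At t=6 the remaining stream is a growing perpetuity with first payment D_7 = 6.25.
V_6 = D_7/(r−g) = 6.25/(0.165−0.044) = 51.6529
P₀ = V_6/(1+r)^6 = 51.6529/(1+0.165)^6 = 20.6604

€20.66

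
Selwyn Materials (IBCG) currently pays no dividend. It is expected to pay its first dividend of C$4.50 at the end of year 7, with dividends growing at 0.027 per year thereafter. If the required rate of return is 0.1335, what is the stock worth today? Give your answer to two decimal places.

C$19.92

Deferred-dividend DDM. At t=6 the remaining stream is a growing perpetuity with first payment D_7 = 4.50.
V_6 = D_7/(r−g) = 4.50/(0.1335−0.027) = 42.2535
P₀ = V_6/(1+r)^6 = 42.2535/(1+0.1335)^6 = 19.9220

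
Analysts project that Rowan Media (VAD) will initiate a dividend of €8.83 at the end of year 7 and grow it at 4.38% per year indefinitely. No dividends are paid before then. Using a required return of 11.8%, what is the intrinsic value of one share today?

Deferred-dividend DDM. At t=6 the remaining stream is a growing perpetuity with first payment D_7 = 8.83.
V_6 = D_7/(r−g) = 8.83/(0.118−0.0438) = 119.0027
P₀ = V_6/(1+r)^6 = 119.0027/(1+0.118)^6 = 60.9405

€60.94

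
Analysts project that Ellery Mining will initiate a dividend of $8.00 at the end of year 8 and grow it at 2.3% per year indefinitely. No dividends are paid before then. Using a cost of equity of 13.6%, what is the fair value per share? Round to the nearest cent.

Deferred-dividend DDM. At t=7 the remaining stream is a growing perpetuity with first payment D_8 = 8.00.
V_7 = D_8/(r−g) = 8.00/(0.136−0.023) = 70.7965
P₀ = V_7/(1+r)^7 = 70.7965/(1+0.136)^7 = 28.9977

$29.00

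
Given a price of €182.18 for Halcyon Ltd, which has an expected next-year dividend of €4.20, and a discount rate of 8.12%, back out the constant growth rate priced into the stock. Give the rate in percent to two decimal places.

5.81%

From P₀ = D₁/(r − g), the implied growth is g = r − D₁/P₀.
g = 0.0812 − 4.20/182.18 = 0.0812 − 0.02305 = 0.05815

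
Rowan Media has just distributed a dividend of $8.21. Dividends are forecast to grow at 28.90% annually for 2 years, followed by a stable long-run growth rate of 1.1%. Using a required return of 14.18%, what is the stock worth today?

$100.61

Two-stage DDM. Project D₁…D_2 at 0.289, terminal growth 0.011, discount at r = 0.1418.
D_1 = 10.5827
D_2 = 13.6411
Terminal value at t=2: TV = D_3/(r−g) = 13.7911/(0.1418−0.011) = 105.4368
P₀ = 10.5827/(1+0.1418)^1 + 13.6411/(1+0.1418)^2 + 105.4368/(1+0.1418)^2 = 100.6064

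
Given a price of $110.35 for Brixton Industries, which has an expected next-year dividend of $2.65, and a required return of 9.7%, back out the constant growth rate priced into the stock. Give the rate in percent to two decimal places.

From P₀ = D₁/(r − g), the implied growth is g = r − D₁/P₀.
g = 0.097 − 2.65/110.35 = 0.097 − 0.02401 = 0.07299

7.30%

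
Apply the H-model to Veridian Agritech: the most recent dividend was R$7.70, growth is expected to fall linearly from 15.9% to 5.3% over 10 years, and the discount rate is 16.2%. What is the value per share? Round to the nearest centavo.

H-model: P₀ = D₀[(1+g_L) + H(g_S−g_L)]/(r−g_L), with H = 10/2 = 5.
P₀ = 7.70 × [(1+0.053) + 5×(0.159−0.053)] / (0.162−0.053)
   = 7.70 × 1.5830 / 0.109 = 111.8266

R$111.83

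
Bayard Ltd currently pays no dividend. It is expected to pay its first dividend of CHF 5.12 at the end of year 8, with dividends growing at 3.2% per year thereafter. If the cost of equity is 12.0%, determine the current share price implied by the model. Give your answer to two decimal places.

CHF 26.32

Deferred-dividend DDM. At t=7 the remaining stream is a growing perpetuity with first payment D_8 = 5.12.
V_7 = D_8/(r−g) = 5.12/(0.12−0.032) = 58.1818
P₀ = V_7/(1+r)^7 = 58.1818/(1+0.12)^7 = 26.3185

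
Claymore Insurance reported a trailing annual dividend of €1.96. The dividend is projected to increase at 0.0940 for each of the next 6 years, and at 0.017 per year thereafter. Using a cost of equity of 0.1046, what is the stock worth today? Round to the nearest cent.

Two-stage DDM. Project D₁…D_6 at 0.094, terminal growth 0.017, discount at r = 0.1046.
D_1 = 2.1442
D_2 = 2.3458
D_3 = 2.5663
D_4 = 2.8075
D_5 = 3.0714
D_6 = 3.3602
Terminal value at t=6: TV = D_7/(r−g) = 3.4173/(0.1046−0.017) = 39.0101
P₀ = 2.1442/(1+0.1046)^1 + 2.3458/(1+0.1046)^2 + 2.5663/(1+0.1046)^3 + 2.8075/(1+0.1046)^4 + 3.0714/(1+0.1046)^5 + 3.3602/(1+0.1046)^6 + 39.0101/(1+0.1046)^6 = 32.8469

€32.85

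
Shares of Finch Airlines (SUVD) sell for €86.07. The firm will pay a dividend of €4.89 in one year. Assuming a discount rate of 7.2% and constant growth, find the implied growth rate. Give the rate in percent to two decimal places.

1.52%

From P₀ = D₁/(r − g), the implied growth is g = r − D₁/P₀.
g = 0.072 − 4.89/86.07 = 0.072 − 0.05681 = 0.01519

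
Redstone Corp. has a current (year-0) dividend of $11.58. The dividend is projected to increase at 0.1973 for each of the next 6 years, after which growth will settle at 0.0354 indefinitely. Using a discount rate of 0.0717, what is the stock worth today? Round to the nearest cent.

$746.47

Two-stage DDM. Project D₁…D_6 at 0.1973, terminal growth 0.0354, discount at r = 0.0717.
D_1 = 13.8647
D_2 = 16.6002
D_3 = 19.8755
D_4 = 23.7969
D_5 = 28.4920
D_6 = 34.1135
Terminal value at t=6: TV = D_7/(r−g) = 35.3211/(0.0717−0.0354) = 973.0339
P₀ = 13.8647/(1+0.0717)^1 + 16.6002/(1+0.0717)^2 + 19.8755/(1+0.0717)^3 + 23.7969/(1+0.0717)^4 + 28.4920/(1+0.0717)^5 + 34.1135/(1+0.0717)^6 + 973.0339/(1+0.0717)^6 = 746.4740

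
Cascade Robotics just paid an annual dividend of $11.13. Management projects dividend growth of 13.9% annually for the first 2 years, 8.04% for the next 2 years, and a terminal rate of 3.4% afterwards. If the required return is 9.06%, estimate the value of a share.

Three-stage DDM. Project D₁…D_4; terminal Gordon value at t=4 with g = 0.034; discount at r = 0.0906.
D_1 = 12.6771
D_2 = 14.4392
D_3 = 15.6001
D_4 = 16.8543
TV_4 = 17.4274/(0.0906−0.034) = 307.9044
P₀ = Σ Dₜ/(1+r)ᵗ + TV_4/(1+r)^4 = 265.3514

$265.35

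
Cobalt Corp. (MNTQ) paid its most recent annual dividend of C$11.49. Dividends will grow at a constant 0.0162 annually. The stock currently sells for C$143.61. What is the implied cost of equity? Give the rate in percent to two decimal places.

9.75%

Rearranging the constant-growth DDM: r = D₁/P₀ + g.
D₁ = 11.49 × (1 + 0.0162) = 11.6761.
r = 11.6761 / 143.61 + 0.0162 = 0.08130 + 0.0162 = 0.09750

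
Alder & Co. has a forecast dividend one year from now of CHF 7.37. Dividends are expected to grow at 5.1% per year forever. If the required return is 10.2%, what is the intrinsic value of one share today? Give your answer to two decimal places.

Gordon growth model: P₀ = D₁/(r − g), with D₁ = 7.37 given directly.
P₀ = 7.3700 / (0.102 − 0.051) = 7.3700 / 0.051 = 144.5098

CHF 144.51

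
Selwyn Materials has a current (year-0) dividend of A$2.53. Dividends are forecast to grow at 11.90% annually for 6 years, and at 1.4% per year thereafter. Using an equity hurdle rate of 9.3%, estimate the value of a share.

A$53.89

Two-stage DDM. Project D₁…D_6 at 0.119, terminal growth 0.014, discount at r = 0.093.
D_1 = 2.8311
D_2 = 3.1680
D_3 = 3.5450
D_4 = 3.9668
D_5 = 4.4389
D_6 = 4.9671
Terminal value at t=6: TV = D_7/(r−g) = 5.0366/(0.093−0.014) = 63.7547
P₀ = 2.8311/(1+0.093)^1 + 3.1680/(1+0.093)^2 + 3.5450/(1+0.093)^3 + 3.9668/(1+0.093)^4 + 4.4389/(1+0.093)^5 + 4.9671/(1+0.093)^6 + 63.7547/(1+0.093)^6 = 53.8882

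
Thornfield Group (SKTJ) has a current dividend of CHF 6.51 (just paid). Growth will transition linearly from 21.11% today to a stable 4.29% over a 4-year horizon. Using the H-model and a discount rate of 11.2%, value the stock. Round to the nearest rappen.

H-model: P₀ = D₀[(1+g_L) + H(g_S−g_L)]/(r−g_L), with H = 4/2 = 2.
P₀ = 6.51 × [(1+0.0429) + 2×(0.2111−0.0429)] / (0.112−0.0429)
   = 6.51 × 1.3793 / 0.0691 = 129.9456

CHF 129.95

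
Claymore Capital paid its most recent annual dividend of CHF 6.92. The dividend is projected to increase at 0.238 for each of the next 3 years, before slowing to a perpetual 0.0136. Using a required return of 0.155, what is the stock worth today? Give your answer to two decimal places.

CHF 84.97

Two-stage DDM. Project D₁…D_3 at 0.238, terminal growth 0.0136, discount at r = 0.155.
D_1 = 8.5670
D_2 = 10.6059
D_3 = 13.1301
Terminal value at t=3: TV = D_4/(r−g) = 13.3087/(0.155−0.0136) = 94.1207
P₀ = 8.5670/(1+0.155)^1 + 10.6059/(1+0.155)^2 + 13.1301/(1+0.155)^3 + 94.1207/(1+0.155)^3 = 84.9749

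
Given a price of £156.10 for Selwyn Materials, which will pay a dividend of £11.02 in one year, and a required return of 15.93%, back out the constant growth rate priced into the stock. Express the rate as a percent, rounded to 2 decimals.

From P₀ = D₁/(r − g), the implied growth is g = r − D₁/P₀.
g = 0.1593 − 11.02/156.10 = 0.1593 − 0.07060 = 0.08870

8.87%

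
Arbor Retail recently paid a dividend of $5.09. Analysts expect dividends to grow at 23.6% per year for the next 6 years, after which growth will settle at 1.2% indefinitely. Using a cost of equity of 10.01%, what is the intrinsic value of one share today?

Two-stage DDM. Project D₁…D_6 at 0.236, terminal growth 0.012, discount at r = 0.1001.
D_1 = 6.2912
D_2 = 7.7760
D_3 = 9.6111
D_4 = 11.8793
D_5 = 14.6828
D_6 = 18.1480
Terminal value at t=6: TV = D_7/(r−g) = 18.3658/(0.1001−0.012) = 208.4650
P₀ = 6.2912/(1+0.1001)^1 + 7.7760/(1+0.1001)^2 + 9.6111/(1+0.1001)^3 + 11.8793/(1+0.1001)^4 + 14.6828/(1+0.1001)^5 + 18.1480/(1+0.1001)^6 + 208.4650/(1+0.1001)^6 = 164.4340

$164.43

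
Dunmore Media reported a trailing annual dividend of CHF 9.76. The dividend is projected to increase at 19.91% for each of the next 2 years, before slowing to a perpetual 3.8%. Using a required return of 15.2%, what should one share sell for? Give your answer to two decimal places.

CHF 117.02

Two-stage DDM. Project D₁…D_2 at 0.1991, terminal growth 0.038, discount at r = 0.152.
D_1 = 11.7032
D_2 = 14.0333
Terminal value at t=2: TV = D_3/(r−g) = 14.5666/(0.152−0.038) = 127.7771
P₀ = 11.7032/(1+0.152)^1 + 14.0333/(1+0.152)^2 + 127.7771/(1+0.152)^2 = 117.0161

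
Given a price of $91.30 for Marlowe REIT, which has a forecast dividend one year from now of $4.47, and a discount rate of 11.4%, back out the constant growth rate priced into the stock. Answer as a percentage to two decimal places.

From P₀ = D₁/(r − g), the implied growth is g = r − D₁/P₀.
g = 0.114 − 4.47/91.30 = 0.114 − 0.04896 = 0.06504

6.50%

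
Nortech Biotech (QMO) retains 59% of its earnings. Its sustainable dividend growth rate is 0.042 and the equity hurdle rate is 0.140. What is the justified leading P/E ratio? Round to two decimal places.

Payout ratio b = 1 − 0.59 = 0.41.
Justified leading P/E = b/(r−g) = 0.41/(0.14−0.042) = 4.1837

4.18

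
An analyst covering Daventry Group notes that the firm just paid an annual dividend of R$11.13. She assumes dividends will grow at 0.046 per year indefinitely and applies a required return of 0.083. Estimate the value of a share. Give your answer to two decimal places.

Gordon growth model: P₀ = D₁/(r − g). D₁ = 11.13 × (1 + 0.046) = 11.6420.
P₀ = 11.6420 / (0.083 − 0.046) = 11.6420 / 0.037 = 314.6481

R$314.65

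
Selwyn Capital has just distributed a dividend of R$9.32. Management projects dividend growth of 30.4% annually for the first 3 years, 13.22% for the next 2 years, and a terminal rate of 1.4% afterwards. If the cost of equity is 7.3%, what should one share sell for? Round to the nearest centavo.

R$398.19

Three-stage DDM. Project D₁…D_5; terminal Gordon value at t=5 with g = 0.014; discount at r = 0.073.
D_1 = 12.1533
D_2 = 15.8479
D_3 = 20.6656
D_4 = 23.3976
D_5 = 26.4908
TV_5 = 26.8617/(0.073−0.014) = 455.2825
P₀ = Σ Dₜ/(1+r)ᵗ + TV_5/(1+r)^5 = 398.1932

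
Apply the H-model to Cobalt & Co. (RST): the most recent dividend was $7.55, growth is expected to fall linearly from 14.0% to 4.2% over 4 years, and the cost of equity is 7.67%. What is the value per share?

H-model: P₀ = D₀[(1+g_L) + H(g_S−g_L)]/(r−g_L), with H = 4/2 = 2.
P₀ = 7.55 × [(1+0.042) + 2×(0.14−0.042)] / (0.0767−0.042)
   = 7.55 × 1.2380 / 0.0347 = 269.3631

$269.36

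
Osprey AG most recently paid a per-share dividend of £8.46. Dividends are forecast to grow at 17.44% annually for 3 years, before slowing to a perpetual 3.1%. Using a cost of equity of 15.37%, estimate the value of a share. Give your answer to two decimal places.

£101.28

Two-stage DDM. Project D₁…D_3 at 0.1744, terminal growth 0.031, discount at r = 0.1537.
D_1 = 9.9354
D_2 = 11.6682
D_3 = 13.7031
Terminal value at t=3: TV = D_4/(r−g) = 14.1279/(0.1537−0.031) = 115.1417
P₀ = 9.9354/(1+0.1537)^1 + 11.6682/(1+0.1537)^2 + 13.7031/(1+0.1537)^3 + 115.1417/(1+0.1537)^3 = 101.2832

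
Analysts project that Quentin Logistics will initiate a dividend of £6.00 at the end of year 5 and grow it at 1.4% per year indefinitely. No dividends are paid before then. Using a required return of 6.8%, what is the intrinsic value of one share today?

Deferred-dividend DDM. At t=4 the remaining stream is a growing perpetuity with first payment D_5 = 6.00.
V_4 = D_5/(r−g) = 6.00/(0.068−0.014) = 111.1111
P₀ = V_4/(1+r)^4 = 111.1111/(1+0.068)^4 = 85.4029

£85.40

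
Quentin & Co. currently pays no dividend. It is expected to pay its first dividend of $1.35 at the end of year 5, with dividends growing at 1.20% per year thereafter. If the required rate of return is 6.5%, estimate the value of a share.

Deferred-dividend DDM. At t=4 the remaining stream is a growing perpetuity with first payment D_5 = 1.35.
V_4 = D_5/(r−g) = 1.35/(0.065−0.012) = 25.4717
P₀ = V_4/(1+r)^4 = 25.4717/(1+0.065)^4 = 19.7997

$19.80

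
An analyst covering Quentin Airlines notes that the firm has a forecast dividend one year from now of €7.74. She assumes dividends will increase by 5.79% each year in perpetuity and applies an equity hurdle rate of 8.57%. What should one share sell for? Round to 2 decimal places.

€278.42

Gordon growth model: P₀ = D₁/(r − g), with D₁ = 7.74 given directly.
P₀ = 7.7400 / (0.0857 − 0.0579) = 7.7400 / 0.0278 = 278.4173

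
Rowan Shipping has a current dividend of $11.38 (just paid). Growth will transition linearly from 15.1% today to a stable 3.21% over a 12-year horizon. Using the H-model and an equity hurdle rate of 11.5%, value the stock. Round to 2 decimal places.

$239.61

H-model: P₀ = D₀[(1+g_L) + H(g_S−g_L)]/(r−g_L), with H = 12/2 = 6.
P₀ = 11.38 × [(1+0.0321) + 6×(0.151−0.0321)] / (0.115−0.0321)
   = 11.38 × 1.7455 / 0.0829 = 239.6115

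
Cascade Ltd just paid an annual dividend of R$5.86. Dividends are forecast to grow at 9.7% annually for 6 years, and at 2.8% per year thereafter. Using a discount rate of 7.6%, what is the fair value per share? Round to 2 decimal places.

Two-stage DDM. Project D₁…D_6 at 0.097, terminal growth 0.028, discount at r = 0.076.
D_1 = 6.4284
D_2 = 7.0520
D_3 = 7.7360
D_4 = 8.4864
D_5 = 9.3096
D_6 = 10.2126
Terminal value at t=6: TV = D_7/(r−g) = 10.4986/(0.076−0.028) = 218.7204
P₀ = 6.4284/(1+0.076)^1 + 7.0520/(1+0.076)^2 + 7.7360/(1+0.076)^3 + 8.4864/(1+0.076)^4 + 9.3096/(1+0.076)^5 + 10.2126/(1+0.076)^6 + 218.7204/(1+0.076)^6 = 178.5753

R$178.58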